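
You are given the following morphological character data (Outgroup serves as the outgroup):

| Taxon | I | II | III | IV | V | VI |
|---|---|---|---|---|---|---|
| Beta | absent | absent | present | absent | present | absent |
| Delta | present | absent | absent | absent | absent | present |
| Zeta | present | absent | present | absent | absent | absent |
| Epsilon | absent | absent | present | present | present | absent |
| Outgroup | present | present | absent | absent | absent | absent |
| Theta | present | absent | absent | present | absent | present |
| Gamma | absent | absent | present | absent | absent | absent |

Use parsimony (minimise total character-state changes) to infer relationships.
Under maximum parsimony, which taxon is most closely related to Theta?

Character polarity is set by the outgroup: the derived state is whichever differs from the outgroup's state, so for I, II the derived state is 'absent', and for the remaining characters it is 'present'.
I (derived state 'absent') is shared by Beta, Epsilon, and Gamma — a synapomorphy uniting that clade.
II (derived state 'absent') is shared by all ingroup taxa — unites the whole ingroup.
Only Beta, Epsilon, Gamma, and Zeta show the derived state 'present' for III, supporting them as a clade.
IV groups Epsilon and Theta, which is incompatible with the clades supported by the remaining characters; treating it as convergent (homoplasy) costs fewer steps than any alternative tree.
V: derived state 'present' in Beta and Epsilon only — synapomorphy for {Beta, Epsilon}.
Only Delta and Theta show the derived state 'present' for VI, supporting them as a clade.
Most parsimonious ingroup topology: ((Zeta,((Epsilon,Beta),Gamma)),(Theta,Delta)).
Theta and Delta form a cherry on this tree, so they are sister taxa.

Delta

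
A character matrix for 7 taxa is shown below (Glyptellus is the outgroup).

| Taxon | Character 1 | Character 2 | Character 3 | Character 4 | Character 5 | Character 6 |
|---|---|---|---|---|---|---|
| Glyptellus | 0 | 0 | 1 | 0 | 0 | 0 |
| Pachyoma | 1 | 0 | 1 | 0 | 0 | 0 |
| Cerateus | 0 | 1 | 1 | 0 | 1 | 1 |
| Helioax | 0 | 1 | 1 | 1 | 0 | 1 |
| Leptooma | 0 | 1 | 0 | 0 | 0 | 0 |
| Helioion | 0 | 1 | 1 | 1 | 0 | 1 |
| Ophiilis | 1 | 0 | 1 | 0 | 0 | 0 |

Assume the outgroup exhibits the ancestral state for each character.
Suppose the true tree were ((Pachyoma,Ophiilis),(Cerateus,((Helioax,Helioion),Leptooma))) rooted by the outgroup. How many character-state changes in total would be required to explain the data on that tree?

7

Map each character onto ((Pachyoma,Ophiilis),(Cerateus,((Helioax,Helioion),Leptooma))) (rooted by Glyptellus) and count the minimum state changes it requires (Fitch parsimony):
Character 1: 1; Character 2: 1; Character 3: 1; Character 4: 1; Character 5: 1; Character 6: 2.
Total tree length = 7.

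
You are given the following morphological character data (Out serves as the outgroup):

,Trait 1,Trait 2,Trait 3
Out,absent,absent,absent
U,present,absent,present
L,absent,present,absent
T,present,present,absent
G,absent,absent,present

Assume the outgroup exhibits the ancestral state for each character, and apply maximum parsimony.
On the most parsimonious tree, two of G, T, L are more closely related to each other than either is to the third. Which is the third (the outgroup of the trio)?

G

The outgroup has state 'absent' for every character, so 'present' is the derived state throughout.
Trait 1 (state 'present') occurs in T and U but conflicts with the nesting implied by the other characters — most parsimoniously interpreted as homoplasy.
Trait 2 (derived state 'present') is shared by L and T — a synapomorphy uniting that clade.
Trait 3 (derived state 'present') is shared by G and U — a synapomorphy uniting that clade.
Most parsimonious ingroup topology: ((T,L),(G,U)).
T and L share a more recent common ancestor with each other than either does with G, so G is the least closely related of the three.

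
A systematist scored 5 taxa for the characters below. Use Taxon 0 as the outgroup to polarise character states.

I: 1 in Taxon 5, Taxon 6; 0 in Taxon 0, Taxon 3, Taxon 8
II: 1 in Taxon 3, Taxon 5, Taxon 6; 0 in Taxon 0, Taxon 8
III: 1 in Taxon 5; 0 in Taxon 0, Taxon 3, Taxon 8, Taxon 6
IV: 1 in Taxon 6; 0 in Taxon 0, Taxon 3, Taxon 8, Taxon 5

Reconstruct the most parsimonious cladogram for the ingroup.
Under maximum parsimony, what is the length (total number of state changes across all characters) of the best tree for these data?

4

The outgroup has state '0' for every character, so '1' is the derived state throughout.
I (derived state '1') is shared by Taxon 5 and Taxon 6 — a synapomorphy uniting that clade.
II (derived state '1') is shared by Taxon 3, Taxon 5, and Taxon 6 — a synapomorphy uniting that clade.
III (derived state '1') is unique to Taxon 5 (autapomorphy; uninformative for grouping).
IV: derived state '1' in Taxon 6 only — an autapomorphy, so it tells us nothing about relationships among taxa.
Most parsimonious ingroup topology: (((Taxon 6,Taxon 5),Taxon 3),Taxon 8).
Changes per character on this tree: I: 1; II: 1; III: 1; IV: 1.
Total = 4.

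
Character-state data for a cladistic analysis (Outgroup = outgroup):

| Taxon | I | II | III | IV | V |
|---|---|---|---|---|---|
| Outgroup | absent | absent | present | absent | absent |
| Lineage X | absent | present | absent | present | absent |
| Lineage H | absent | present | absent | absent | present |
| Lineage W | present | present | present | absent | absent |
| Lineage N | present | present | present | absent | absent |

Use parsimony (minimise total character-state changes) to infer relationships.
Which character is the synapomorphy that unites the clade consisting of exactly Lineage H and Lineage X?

III

Character polarity is set by the outgroup: the derived state is whichever differs from the outgroup's state, so for III the derived state is 'absent', and for the remaining characters it is 'present'.
I: derived state 'present' in Lineage N and Lineage W only — synapomorphy for {Lineage N, Lineage W}.
All ingroup taxa share the derived state 'present' for II; it defines the ingroup but does not resolve relationships within it.
III (derived state 'absent') is shared by Lineage H and Lineage X — a synapomorphy uniting that clade.
IV: derived state 'present' in Lineage X only — an autapomorphy, so it tells us nothing about relationships among taxa.
V (derived state 'present') is unique to Lineage H (autapomorphy; uninformative for grouping).
Most parsimonious ingroup topology: ((Lineage X,Lineage H),(Lineage W,Lineage N)).
The clade {Lineage H, Lineage X} is supported by III: its derived state 'absent' occurs in exactly those taxa and in no other taxon (including the outgroup).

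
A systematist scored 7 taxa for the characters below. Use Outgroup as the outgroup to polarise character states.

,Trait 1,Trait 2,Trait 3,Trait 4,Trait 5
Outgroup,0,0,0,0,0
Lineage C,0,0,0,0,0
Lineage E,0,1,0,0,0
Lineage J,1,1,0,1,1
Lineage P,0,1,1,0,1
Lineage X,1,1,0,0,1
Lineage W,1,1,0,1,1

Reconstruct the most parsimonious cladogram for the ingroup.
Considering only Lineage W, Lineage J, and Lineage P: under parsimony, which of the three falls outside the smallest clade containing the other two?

Lineage P

The outgroup has state '0' for every character, so '1' is the derived state throughout.
Trait 1: derived state '1' in Lineage J, Lineage W, and Lineage X only — synapomorphy for {Lineage J, Lineage W, Lineage X}.
Trait 2 (derived state '1') is shared by Lineage E, Lineage J, Lineage P, Lineage W, and Lineage X — a synapomorphy uniting that clade.
Trait 3: derived state '1' in Lineage P only — an autapomorphy, so it tells us nothing about relationships among taxa.
Only Lineage J and Lineage W show the derived state '1' for Trait 4, supporting them as a clade.
Only Lineage J, Lineage P, Lineage W, and Lineage X show the derived state '1' for Trait 5, supporting them as a clade.
Most parsimonious ingroup topology: (((((Lineage J,Lineage W),Lineage X),Lineage P),Lineage E),Lineage C).
Lineage J and Lineage W share a more recent common ancestor with each other than either does with Lineage P, so Lineage P is the least closely related of the three.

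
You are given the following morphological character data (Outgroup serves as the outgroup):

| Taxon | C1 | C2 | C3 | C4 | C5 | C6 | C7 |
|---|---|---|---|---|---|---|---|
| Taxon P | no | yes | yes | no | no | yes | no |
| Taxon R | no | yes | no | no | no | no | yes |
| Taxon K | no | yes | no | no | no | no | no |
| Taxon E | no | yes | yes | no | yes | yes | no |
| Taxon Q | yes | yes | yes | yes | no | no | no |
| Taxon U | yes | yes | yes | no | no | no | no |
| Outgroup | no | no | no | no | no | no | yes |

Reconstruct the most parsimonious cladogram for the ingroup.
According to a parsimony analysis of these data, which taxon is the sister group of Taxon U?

Taxon Q

Character polarity is set by the outgroup: the derived state is whichever differs from the outgroup's state, so for C7 the derived state is 'no', and for the remaining characters it is 'yes'.
Only Taxon Q and Taxon U show the derived state 'yes' for C1, supporting them as a clade.
All ingroup taxa share the derived state 'yes' for C2; it defines the ingroup but does not resolve relationships within it.
C3 (derived state 'yes') is shared by Taxon E, Taxon P, Taxon Q, and Taxon U — a synapomorphy uniting that clade.
C4 (derived state 'yes') is unique to Taxon Q (autapomorphy; uninformative for grouping).
C5 (derived state 'yes') is unique to Taxon E (autapomorphy; uninformative for grouping).
Only Taxon E and Taxon P show the derived state 'yes' for C6, supporting them as a clade.
Only Taxon E, Taxon K, Taxon P, Taxon Q, and Taxon U show the derived state 'no' for C7, supporting them as a clade.
Most parsimonious ingroup topology: ((((Taxon P,Taxon E),(Taxon Q,Taxon U)),Taxon K),Taxon R).
Taxon U and Taxon Q form a cherry on this tree, so they are sister taxa.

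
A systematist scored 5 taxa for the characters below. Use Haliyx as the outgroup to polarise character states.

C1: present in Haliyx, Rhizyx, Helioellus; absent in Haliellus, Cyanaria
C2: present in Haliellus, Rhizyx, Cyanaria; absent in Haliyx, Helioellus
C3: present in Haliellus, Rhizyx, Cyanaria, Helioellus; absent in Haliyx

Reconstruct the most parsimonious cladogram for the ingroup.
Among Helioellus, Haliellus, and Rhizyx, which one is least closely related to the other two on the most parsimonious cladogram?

Character polarity is set by the outgroup: the derived state is whichever differs from the outgroup's state, so for C1 the derived state is 'absent', and for the remaining characters it is 'present'.
C1 (derived state 'absent') is shared by Cyanaria and Haliellus — a synapomorphy uniting that clade.
C2 (derived state 'present') is shared by Cyanaria, Haliellus, and Rhizyx — a synapomorphy uniting that clade.
C3 (derived state 'present') is shared by all ingroup taxa — unites the whole ingroup.
Most parsimonious ingroup topology: (((Haliellus,Cyanaria),Rhizyx),Helioellus).
Haliellus and Rhizyx share a more recent common ancestor with each other than either does with Helioellus, so Helioellus is the least closely related of the three.

Helioellus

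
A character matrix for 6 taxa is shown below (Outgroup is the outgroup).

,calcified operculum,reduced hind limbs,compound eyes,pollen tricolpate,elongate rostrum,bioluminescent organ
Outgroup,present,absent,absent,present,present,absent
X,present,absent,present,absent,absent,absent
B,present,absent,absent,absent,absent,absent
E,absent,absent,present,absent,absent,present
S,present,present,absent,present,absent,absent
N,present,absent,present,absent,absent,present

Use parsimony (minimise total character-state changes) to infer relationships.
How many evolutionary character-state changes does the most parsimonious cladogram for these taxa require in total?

6

Character polarity is set by the outgroup: the derived state is whichever differs from the outgroup's state, so for calcified operculum, pollen tricolpate, elongate rostrum the derived state is 'absent', and for the remaining characters it is 'present'.
calcified operculum: derived state 'absent' in E only — an autapomorphy, so it tells us nothing about relationships among taxa.
reduced hind limbs: derived state 'present' in S only — an autapomorphy, so it tells us nothing about relationships among taxa.
Only E, N, and X show the derived state 'present' for compound eyes, supporting them as a clade.
pollen tricolpate: derived state 'absent' in B, E, N, and X only — synapomorphy for {B, E, N, X}.
All ingroup taxa share the derived state 'absent' for elongate rostrum; it defines the ingroup but does not resolve relationships within it.
bioluminescent organ (derived state 'present') is shared by E and N — a synapomorphy uniting that clade.
Most parsimonious ingroup topology: (((X,(E,N)),B),S).
Changes per character on this tree: calcified operculum: 1; reduced hind limbs: 1; compound eyes: 1; pollen tricolpate: 1; elongate rostrum: 1; bioluminescent organ: 1.
Total = 6.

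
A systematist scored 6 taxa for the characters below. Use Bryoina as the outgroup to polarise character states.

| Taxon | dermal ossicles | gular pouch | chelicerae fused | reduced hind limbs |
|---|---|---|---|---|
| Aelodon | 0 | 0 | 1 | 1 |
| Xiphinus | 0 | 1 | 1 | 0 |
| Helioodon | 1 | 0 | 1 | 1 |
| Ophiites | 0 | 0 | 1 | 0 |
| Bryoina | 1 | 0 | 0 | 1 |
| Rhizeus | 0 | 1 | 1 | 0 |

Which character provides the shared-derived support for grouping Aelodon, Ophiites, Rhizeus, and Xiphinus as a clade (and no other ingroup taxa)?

dermal ossicles

Character polarity is set by the outgroup: the derived state is whichever differs from the outgroup's state, so for dermal ossicles, reduced hind limbs the derived state is '0', and for the remaining characters it is '1'.
dermal ossicles: derived state '0' in Aelodon, Ophiites, Rhizeus, and Xiphinus only — synapomorphy for {Aelodon, Ophiites, Rhizeus, Xiphinus}.
Only Rhizeus and Xiphinus show the derived state '1' for gular pouch, supporting them as a clade.
All ingroup taxa share the derived state '1' for chelicerae fused; it defines the ingroup but does not resolve relationships within it.
Only Ophiites, Rhizeus, and Xiphinus show the derived state '0' for reduced hind limbs, supporting them as a clade.
Most parsimonious ingroup topology: ((((Xiphinus,Rhizeus),Ophiites),Aelodon),Helioodon).
The clade {Aelodon, Ophiites, Rhizeus, Xiphinus} is supported by dermal ossicles: its derived state '0' occurs in exactly those taxa and in no other taxon (including the outgroup).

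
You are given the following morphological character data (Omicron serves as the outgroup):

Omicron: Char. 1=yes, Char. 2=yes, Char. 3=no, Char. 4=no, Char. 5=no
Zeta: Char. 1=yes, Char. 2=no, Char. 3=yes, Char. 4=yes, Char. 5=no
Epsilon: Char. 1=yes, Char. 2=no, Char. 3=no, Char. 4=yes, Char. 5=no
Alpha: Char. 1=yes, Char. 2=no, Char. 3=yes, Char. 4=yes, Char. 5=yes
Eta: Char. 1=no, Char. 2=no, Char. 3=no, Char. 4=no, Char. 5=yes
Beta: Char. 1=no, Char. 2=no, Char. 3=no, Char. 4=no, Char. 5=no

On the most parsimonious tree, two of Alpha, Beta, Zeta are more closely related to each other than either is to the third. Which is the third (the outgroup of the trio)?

Character polarity is set by the outgroup: the derived state is whichever differs from the outgroup's state, so for Char. 1, Char. 2 the derived state is 'no', and for the remaining characters it is 'yes'.
Char. 1: derived state 'no' in Beta and Eta only — synapomorphy for {Beta, Eta}.
Char. 2 (derived state 'no') is shared by all ingroup taxa — unites the whole ingroup.
Char. 3: derived state 'yes' in Alpha and Zeta only — synapomorphy for {Alpha, Zeta}.
Char. 4 (derived state 'yes') is shared by Alpha, Epsilon, and Zeta — a synapomorphy uniting that clade.
Char. 5 groups Alpha and Eta, which is incompatible with the clades supported by the remaining characters; treating it as convergent (homoplasy) costs fewer steps than any alternative tree.
Most parsimonious ingroup topology: (((Zeta,Alpha),Epsilon),(Eta,Beta)).
Alpha and Zeta share a more recent common ancestor with each other than either does with Beta, so Beta is the least closely related of the three.

Beta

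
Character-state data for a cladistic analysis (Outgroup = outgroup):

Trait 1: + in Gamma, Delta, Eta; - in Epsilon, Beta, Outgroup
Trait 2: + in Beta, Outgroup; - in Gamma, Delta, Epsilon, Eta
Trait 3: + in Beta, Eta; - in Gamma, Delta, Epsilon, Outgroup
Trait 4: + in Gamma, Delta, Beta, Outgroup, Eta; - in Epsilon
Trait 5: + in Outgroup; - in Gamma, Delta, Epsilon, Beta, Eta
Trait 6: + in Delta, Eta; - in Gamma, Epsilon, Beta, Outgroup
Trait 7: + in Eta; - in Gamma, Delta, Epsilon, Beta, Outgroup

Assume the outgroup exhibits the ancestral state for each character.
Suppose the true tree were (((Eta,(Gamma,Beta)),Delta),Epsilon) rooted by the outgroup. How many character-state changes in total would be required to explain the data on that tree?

11

Map each character onto (((Eta,(Gamma,Beta)),Delta),Epsilon) (rooted by Outgroup) and count the minimum state changes it requires (Fitch parsimony):
Trait 1: 2; Trait 2: 2; Trait 3: 2; Trait 4: 1; Trait 5: 1; Trait 6: 2; Trait 7: 1.
Total tree length = 11.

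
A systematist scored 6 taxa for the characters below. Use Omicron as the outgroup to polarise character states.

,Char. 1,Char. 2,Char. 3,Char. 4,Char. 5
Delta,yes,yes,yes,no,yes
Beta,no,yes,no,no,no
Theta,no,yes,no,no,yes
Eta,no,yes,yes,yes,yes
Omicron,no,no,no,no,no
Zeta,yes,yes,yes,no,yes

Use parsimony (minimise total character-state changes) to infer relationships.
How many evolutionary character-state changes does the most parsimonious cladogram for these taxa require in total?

5

The outgroup has state 'no' for every character, so 'yes' is the derived state throughout.
Only Delta and Zeta show the derived state 'yes' for Char. 1, supporting them as a clade.
All ingroup taxa share the derived state 'yes' for Char. 2; it defines the ingroup but does not resolve relationships within it.
Char. 3 (derived state 'yes') is shared by Delta, Eta, and Zeta — a synapomorphy uniting that clade.
Char. 4 (derived state 'yes') is unique to Eta (autapomorphy; uninformative for grouping).
Char. 5: derived state 'yes' in Delta, Eta, Theta, and Zeta only — synapomorphy for {Delta, Eta, Theta, Zeta}.
Most parsimonious ingroup topology: (((Eta,(Zeta,Delta)),Theta),Beta).
Changes per character on this tree: Char. 1: 1; Char. 2: 1; Char. 3: 1; Char. 4: 1; Char. 5: 1.
Total = 5.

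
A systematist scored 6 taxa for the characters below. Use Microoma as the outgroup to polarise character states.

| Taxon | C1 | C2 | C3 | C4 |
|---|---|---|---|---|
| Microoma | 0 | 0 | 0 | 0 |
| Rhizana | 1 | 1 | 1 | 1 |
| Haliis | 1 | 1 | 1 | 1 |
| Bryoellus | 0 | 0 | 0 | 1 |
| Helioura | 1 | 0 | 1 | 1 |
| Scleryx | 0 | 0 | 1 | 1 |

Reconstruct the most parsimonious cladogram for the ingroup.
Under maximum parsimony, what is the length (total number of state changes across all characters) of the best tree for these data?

4

The outgroup has state '0' for every character, so '1' is the derived state throughout.
C1: derived state '1' in Haliis, Helioura, and Rhizana only — synapomorphy for {Haliis, Helioura, Rhizana}.
C2 (derived state '1') is shared by Haliis and Rhizana — a synapomorphy uniting that clade.
C3: derived state '1' in Haliis, Helioura, Rhizana, and Scleryx only — synapomorphy for {Haliis, Helioura, Rhizana, Scleryx}.
All ingroup taxa share the derived state '1' for C4; it defines the ingroup but does not resolve relationships within it.
Most parsimonious ingroup topology: ((((Rhizana,Haliis),Helioura),Scleryx),Bryoellus).
Changes per character on this tree: C1: 1; C2: 1; C3: 1; C4: 1.
Total = 4.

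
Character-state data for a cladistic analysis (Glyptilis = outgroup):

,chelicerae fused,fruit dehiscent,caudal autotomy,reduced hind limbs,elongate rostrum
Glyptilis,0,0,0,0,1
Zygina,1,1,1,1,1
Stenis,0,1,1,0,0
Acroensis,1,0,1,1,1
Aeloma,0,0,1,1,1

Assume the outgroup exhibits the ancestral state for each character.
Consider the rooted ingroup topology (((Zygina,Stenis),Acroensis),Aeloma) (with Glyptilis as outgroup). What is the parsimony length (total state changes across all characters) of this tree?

Map each character onto (((Zygina,Stenis),Acroensis),Aeloma) (rooted by Glyptilis) and count the minimum state changes it requires (Fitch parsimony):
chelicerae fused: 2; fruit dehiscent: 1; caudal autotomy: 1; reduced hind limbs: 2; elongate rostrum: 1.
Total tree length = 7.

7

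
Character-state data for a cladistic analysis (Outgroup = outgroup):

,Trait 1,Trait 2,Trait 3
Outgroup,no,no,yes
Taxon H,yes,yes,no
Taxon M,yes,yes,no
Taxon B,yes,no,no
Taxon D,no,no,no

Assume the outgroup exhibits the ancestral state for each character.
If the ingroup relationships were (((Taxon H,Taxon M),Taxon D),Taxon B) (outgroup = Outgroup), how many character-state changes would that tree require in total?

4

Map each character onto (((Taxon H,Taxon M),Taxon D),Taxon B) (rooted by Outgroup) and count the minimum state changes it requires (Fitch parsimony):
Trait 1: 2; Trait 2: 1; Trait 3: 1.
Total tree length = 4.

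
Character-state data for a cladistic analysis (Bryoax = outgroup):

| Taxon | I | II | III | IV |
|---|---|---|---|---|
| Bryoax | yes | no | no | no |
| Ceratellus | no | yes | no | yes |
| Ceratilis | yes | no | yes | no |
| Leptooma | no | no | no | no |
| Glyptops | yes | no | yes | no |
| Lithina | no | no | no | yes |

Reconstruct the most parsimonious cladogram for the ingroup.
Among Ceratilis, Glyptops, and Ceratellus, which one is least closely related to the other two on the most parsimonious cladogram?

Ceratellus

Character polarity is set by the outgroup: the derived state is whichever differs from the outgroup's state, so for I the derived state is 'no', and for the remaining characters it is 'yes'.
Only Ceratellus, Leptooma, and Lithina show the derived state 'no' for I, supporting them as a clade.
II (derived state 'yes') is unique to Ceratellus (autapomorphy; uninformative for grouping).
III: derived state 'yes' in Ceratilis and Glyptops only — synapomorphy for {Ceratilis, Glyptops}.
Only Ceratellus and Lithina show the derived state 'yes' for IV, supporting them as a clade.
Most parsimonious ingroup topology: (((Ceratellus,Lithina),Leptooma),(Ceratilis,Glyptops)).
Glyptops and Ceratilis share a more recent common ancestor with each other than either does with Ceratellus, so Ceratellus is the least closely related of the three.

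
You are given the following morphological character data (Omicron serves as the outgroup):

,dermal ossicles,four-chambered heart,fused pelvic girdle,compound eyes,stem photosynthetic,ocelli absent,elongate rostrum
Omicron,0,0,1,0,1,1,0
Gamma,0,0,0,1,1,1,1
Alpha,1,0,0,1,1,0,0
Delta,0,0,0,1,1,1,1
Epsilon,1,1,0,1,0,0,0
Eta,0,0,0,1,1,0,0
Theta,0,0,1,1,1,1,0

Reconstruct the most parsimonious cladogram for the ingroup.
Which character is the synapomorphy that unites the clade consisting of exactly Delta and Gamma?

Character polarity is set by the outgroup: the derived state is whichever differs from the outgroup's state, so for fused pelvic girdle, stem photosynthetic, ocelli absent the derived state is '0', and for the remaining characters it is '1'.
Only Alpha and Epsilon show the derived state '1' for dermal ossicles, supporting them as a clade.
four-chambered heart (derived state '1') is unique to Epsilon (autapomorphy; uninformative for grouping).
fused pelvic girdle: derived state '0' in Alpha, Delta, Epsilon, Eta, and Gamma only — synapomorphy for {Alpha, Delta, Epsilon, Eta, Gamma}.
All ingroup taxa share the derived state '1' for compound eyes; it defines the ingroup but does not resolve relationships within it.
stem photosynthetic (derived state '0') is unique to Epsilon (autapomorphy; uninformative for grouping).
ocelli absent (derived state '0') is shared by Alpha, Epsilon, and Eta — a synapomorphy uniting that clade.
elongate rostrum (derived state '1') is shared by Delta and Gamma — a synapomorphy uniting that clade.
Most parsimonious ingroup topology: (((Gamma,Delta),((Alpha,Epsilon),Eta)),Theta).
The clade {Delta, Gamma} is supported by elongate rostrum: its derived state '1' occurs in exactly those taxa and in no other taxon (including the outgroup).

elongate rostrum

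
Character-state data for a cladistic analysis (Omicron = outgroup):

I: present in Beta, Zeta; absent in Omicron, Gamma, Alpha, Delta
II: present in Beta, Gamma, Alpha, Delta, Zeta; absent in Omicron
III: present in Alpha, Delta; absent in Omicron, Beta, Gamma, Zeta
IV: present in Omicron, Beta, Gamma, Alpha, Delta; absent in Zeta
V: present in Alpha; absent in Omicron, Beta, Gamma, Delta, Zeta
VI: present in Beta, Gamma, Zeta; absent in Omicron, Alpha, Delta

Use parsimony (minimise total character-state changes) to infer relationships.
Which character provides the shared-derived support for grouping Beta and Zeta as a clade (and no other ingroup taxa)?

Character polarity is set by the outgroup: the derived state is whichever differs from the outgroup's state, so for IV the derived state is 'absent', and for the remaining characters it is 'present'.
Only Beta and Zeta show the derived state 'present' for I, supporting them as a clade.
All ingroup taxa share the derived state 'present' for II; it defines the ingroup but does not resolve relationships within it.
III (derived state 'present') is shared by Alpha and Delta — a synapomorphy uniting that clade.
IV: derived state 'absent' in Zeta only — an autapomorphy, so it tells us nothing about relationships among taxa.
V: derived state 'present' in Alpha only — an autapomorphy, so it tells us nothing about relationships among taxa.
VI (derived state 'present') is shared by Beta, Gamma, and Zeta — a synapomorphy uniting that clade.
Most parsimonious ingroup topology: (((Beta,Zeta),Gamma),(Alpha,Delta)).
The clade {Beta, Zeta} is supported by I: its derived state 'present' occurs in exactly those taxa and in no other taxon (including the outgroup).

I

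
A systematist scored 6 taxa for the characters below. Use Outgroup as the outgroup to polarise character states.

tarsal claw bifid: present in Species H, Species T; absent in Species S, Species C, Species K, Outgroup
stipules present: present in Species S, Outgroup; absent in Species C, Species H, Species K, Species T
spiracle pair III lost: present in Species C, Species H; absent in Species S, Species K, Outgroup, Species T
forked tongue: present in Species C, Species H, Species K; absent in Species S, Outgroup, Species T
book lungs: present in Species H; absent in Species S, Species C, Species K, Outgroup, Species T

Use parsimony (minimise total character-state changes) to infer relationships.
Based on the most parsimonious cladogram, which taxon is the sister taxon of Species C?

Character polarity is set by the outgroup: the derived state is whichever differs from the outgroup's state, so for stipules present the derived state is 'absent', and for the remaining characters it is 'present'.
tarsal claw bifid (state 'present') occurs in Species H and Species T but conflicts with the nesting implied by the other characters — most parsimoniously interpreted as homoplasy.
Only Species C, Species H, Species K, and Species T show the derived state 'absent' for stipules present, supporting them as a clade.
spiracle pair III lost (derived state 'present') is shared by Species C and Species H — a synapomorphy uniting that clade.
forked tongue: derived state 'present' in Species C, Species H, and Species K only — synapomorphy for {Species C, Species H, Species K}.
book lungs (derived state 'present') is unique to Species H (autapomorphy; uninformative for grouping).
Most parsimonious ingroup topology: (((Species K,(Species H,Species C)),Species T),Species S).
Species C and Species H form a cherry on this tree, so they are sister taxa.

Species H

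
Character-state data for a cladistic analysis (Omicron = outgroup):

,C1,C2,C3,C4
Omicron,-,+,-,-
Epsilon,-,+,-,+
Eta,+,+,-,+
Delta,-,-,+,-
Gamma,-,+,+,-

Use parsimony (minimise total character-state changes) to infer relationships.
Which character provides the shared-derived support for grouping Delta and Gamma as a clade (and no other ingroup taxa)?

C3

Character polarity is set by the outgroup: the derived state is whichever differs from the outgroup's state, so for C2 the derived state is '-', and for the remaining characters it is '+'.
C1: derived state '+' in Eta only — an autapomorphy, so it tells us nothing about relationships among taxa.
C2: derived state '-' in Delta only — an autapomorphy, so it tells us nothing about relationships among taxa.
Only Delta and Gamma show the derived state '+' for C3, supporting them as a clade.
C4 (derived state '+') is shared by Epsilon and Eta — a synapomorphy uniting that clade.
Most parsimonious ingroup topology: ((Epsilon,Eta),(Delta,Gamma)).
The clade {Delta, Gamma} is supported by C3: its derived state '+' occurs in exactly those taxa and in no other taxon (including the outgroup).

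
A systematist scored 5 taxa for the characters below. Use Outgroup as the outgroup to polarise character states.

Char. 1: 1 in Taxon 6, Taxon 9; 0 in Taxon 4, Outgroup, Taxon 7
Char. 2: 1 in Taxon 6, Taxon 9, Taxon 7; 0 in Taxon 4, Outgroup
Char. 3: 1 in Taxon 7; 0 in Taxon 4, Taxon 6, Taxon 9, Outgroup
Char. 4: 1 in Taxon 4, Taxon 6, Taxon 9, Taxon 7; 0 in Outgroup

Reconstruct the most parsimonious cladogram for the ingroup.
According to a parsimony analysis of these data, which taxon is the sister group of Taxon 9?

The outgroup has state '0' for every character, so '1' is the derived state throughout.
Char. 1: derived state '1' in Taxon 6 and Taxon 9 only — synapomorphy for {Taxon 6, Taxon 9}.
Char. 2: derived state '1' in Taxon 6, Taxon 7, and Taxon 9 only — synapomorphy for {Taxon 6, Taxon 7, Taxon 9}.
Char. 3 (derived state '1') is unique to Taxon 7 (autapomorphy; uninformative for grouping).
Char. 4 (derived state '1') is shared by all ingroup taxa — unites the whole ingroup.
Most parsimonious ingroup topology: (Taxon 4,((Taxon 9,Taxon 6),Taxon 7)).
Taxon 9 and Taxon 6 form a cherry on this tree, so they are sister taxa.

Taxon 6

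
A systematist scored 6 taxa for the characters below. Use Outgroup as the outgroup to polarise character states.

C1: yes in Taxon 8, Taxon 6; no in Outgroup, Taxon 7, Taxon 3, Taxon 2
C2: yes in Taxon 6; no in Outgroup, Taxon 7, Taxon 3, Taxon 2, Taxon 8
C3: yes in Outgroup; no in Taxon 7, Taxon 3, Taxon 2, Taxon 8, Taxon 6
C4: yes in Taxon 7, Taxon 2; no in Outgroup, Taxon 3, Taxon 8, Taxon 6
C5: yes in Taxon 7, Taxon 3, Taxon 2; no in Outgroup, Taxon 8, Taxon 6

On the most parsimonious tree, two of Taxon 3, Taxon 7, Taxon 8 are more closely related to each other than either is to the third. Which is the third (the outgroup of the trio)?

Character polarity is set by the outgroup: the derived state is whichever differs from the outgroup's state, so for C3 the derived state is 'no', and for the remaining characters it is 'yes'.
Only Taxon 6 and Taxon 8 show the derived state 'yes' for C1, supporting them as a clade.
C2 (derived state 'yes') is unique to Taxon 6 (autapomorphy; uninformative for grouping).
All ingroup taxa share the derived state 'no' for C3; it defines the ingroup but does not resolve relationships within it.
Only Taxon 2 and Taxon 7 show the derived state 'yes' for C4, supporting them as a clade.
Only Taxon 2, Taxon 3, and Taxon 7 show the derived state 'yes' for C5, supporting them as a clade.
Most parsimonious ingroup topology: (((Taxon 7,Taxon 2),Taxon 3),(Taxon 8,Taxon 6)).
Taxon 3 and Taxon 7 share a more recent common ancestor with each other than either does with Taxon 8, so Taxon 8 is the least closely related of the three.

Taxon 8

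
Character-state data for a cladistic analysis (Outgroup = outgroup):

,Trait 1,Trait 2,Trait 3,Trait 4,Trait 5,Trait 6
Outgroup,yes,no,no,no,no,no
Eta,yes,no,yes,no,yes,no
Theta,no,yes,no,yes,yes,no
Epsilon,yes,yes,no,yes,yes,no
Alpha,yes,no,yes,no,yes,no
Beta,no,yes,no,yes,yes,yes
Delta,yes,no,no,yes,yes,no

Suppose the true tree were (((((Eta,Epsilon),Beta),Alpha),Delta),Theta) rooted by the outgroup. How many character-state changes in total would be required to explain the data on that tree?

Map each character onto (((((Eta,Epsilon),Beta),Alpha),Delta),Theta) (rooted by Outgroup) and count the minimum state changes it requires (Fitch parsimony):
Trait 1: 2; Trait 2: 3; Trait 3: 2; Trait 4: 3; Trait 5: 1; Trait 6: 1.
Total tree length = 12.

12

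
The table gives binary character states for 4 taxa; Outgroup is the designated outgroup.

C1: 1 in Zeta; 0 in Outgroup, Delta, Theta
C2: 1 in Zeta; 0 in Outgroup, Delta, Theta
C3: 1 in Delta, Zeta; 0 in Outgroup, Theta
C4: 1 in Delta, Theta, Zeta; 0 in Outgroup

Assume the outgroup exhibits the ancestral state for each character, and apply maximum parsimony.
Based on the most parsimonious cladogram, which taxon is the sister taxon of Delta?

Zeta

The outgroup has state '0' for every character, so '1' is the derived state throughout.
C1: derived state '1' in Zeta only — an autapomorphy, so it tells us nothing about relationships among taxa.
C2: derived state '1' in Zeta only — an autapomorphy, so it tells us nothing about relationships among taxa.
Only Delta and Zeta show the derived state '1' for C3, supporting them as a clade.
All ingroup taxa share the derived state '1' for C4; it defines the ingroup but does not resolve relationships within it.
Most parsimonious ingroup topology: ((Delta,Zeta),Theta).
Delta and Zeta form a cherry on this tree, so they are sister taxa.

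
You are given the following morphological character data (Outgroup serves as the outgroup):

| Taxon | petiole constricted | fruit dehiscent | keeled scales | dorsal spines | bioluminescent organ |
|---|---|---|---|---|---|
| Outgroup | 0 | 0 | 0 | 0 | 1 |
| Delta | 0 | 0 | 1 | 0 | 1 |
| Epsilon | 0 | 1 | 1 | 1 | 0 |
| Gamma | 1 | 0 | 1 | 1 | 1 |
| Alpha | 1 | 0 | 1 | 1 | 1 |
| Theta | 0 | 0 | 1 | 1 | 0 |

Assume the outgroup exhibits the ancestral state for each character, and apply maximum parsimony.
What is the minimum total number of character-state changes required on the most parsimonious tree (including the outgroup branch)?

5

Character polarity is set by the outgroup: the derived state is whichever differs from the outgroup's state, so for bioluminescent organ the derived state is '0', and for the remaining characters it is '1'.
petiole constricted: derived state '1' in Alpha and Gamma only — synapomorphy for {Alpha, Gamma}.
fruit dehiscent: derived state '1' in Epsilon only — an autapomorphy, so it tells us nothing about relationships among taxa.
All ingroup taxa share the derived state '1' for keeled scales; it defines the ingroup but does not resolve relationships within it.
dorsal spines: derived state '1' in Alpha, Epsilon, Gamma, and Theta only — synapomorphy for {Alpha, Epsilon, Gamma, Theta}.
bioluminescent organ (derived state '0') is shared by Epsilon and Theta — a synapomorphy uniting that clade.
Most parsimonious ingroup topology: (Delta,((Epsilon,Theta),(Gamma,Alpha))).
Changes per character on this tree: petiole constricted: 1; fruit dehiscent: 1; keeled scales: 1; dorsal spines: 1; bioluminescent organ: 1.
Total = 5.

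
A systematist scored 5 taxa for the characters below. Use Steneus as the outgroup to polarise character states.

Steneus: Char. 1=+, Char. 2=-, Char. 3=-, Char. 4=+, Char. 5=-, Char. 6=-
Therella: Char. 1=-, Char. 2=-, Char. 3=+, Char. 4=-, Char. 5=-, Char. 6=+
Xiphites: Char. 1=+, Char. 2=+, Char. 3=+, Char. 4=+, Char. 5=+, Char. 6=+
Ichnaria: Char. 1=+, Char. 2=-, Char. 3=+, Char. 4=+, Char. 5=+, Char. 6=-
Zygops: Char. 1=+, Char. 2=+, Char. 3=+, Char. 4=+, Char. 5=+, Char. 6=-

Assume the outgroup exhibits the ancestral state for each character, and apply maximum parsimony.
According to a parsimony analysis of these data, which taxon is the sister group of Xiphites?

Zygops

Character polarity is set by the outgroup: the derived state is whichever differs from the outgroup's state, so for Char. 1, Char. 4 the derived state is '-', and for the remaining characters it is '+'.
Char. 1: derived state '-' in Therella only — an autapomorphy, so it tells us nothing about relationships among taxa.
Only Xiphites and Zygops show the derived state '+' for Char. 2, supporting them as a clade.
Char. 3 (derived state '+') is shared by all ingroup taxa — unites the whole ingroup.
Char. 4: derived state '-' in Therella only — an autapomorphy, so it tells us nothing about relationships among taxa.
Char. 5 (derived state '+') is shared by Ichnaria, Xiphites, and Zygops — a synapomorphy uniting that clade.
Char. 6 groups Therella and Xiphites, which is incompatible with the clades supported by the remaining characters; treating it as convergent (homoplasy) costs fewer steps than any alternative tree.
Most parsimonious ingroup topology: (Therella,((Xiphites,Zygops),Ichnaria)).
Xiphites and Zygops form a cherry on this tree, so they are sister taxa.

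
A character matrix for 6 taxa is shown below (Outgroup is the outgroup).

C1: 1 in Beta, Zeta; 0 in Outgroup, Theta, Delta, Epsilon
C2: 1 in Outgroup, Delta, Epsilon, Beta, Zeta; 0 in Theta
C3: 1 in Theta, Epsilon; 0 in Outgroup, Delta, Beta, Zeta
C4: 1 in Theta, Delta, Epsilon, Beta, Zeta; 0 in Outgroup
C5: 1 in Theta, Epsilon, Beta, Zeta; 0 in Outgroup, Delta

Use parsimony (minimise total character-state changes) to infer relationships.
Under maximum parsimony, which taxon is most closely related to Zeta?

Character polarity is set by the outgroup: the derived state is whichever differs from the outgroup's state, so for C2 the derived state is '0', and for the remaining characters it is '1'.
C1: derived state '1' in Beta and Zeta only — synapomorphy for {Beta, Zeta}.
C2 (derived state '0') is unique to Theta (autapomorphy; uninformative for grouping).
Only Epsilon and Theta show the derived state '1' for C3, supporting them as a clade.
C4 (derived state '1') is shared by all ingroup taxa — unites the whole ingroup.
C5 (derived state '1') is shared by Beta, Epsilon, Theta, and Zeta — a synapomorphy uniting that clade.
Most parsimonious ingroup topology: (((Theta,Epsilon),(Beta,Zeta)),Delta).
Zeta and Beta form a cherry on this tree, so they are sister taxa.

Beta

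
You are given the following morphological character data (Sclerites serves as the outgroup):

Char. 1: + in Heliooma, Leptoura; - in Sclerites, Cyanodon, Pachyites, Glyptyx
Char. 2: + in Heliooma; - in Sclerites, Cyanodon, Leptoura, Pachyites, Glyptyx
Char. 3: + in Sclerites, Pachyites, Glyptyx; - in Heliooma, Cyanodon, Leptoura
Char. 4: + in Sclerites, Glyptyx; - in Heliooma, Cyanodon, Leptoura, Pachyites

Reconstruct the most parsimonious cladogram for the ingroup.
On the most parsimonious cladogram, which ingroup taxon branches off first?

Character polarity is set by the outgroup: the derived state is whichever differs from the outgroup's state, so for Char. 3, Char. 4 the derived state is '-', and for the remaining characters it is '+'.
Char. 1 (derived state '+') is shared by Heliooma and Leptoura — a synapomorphy uniting that clade.
Char. 2 (derived state '+') is unique to Heliooma (autapomorphy; uninformative for grouping).
Only Cyanodon, Heliooma, and Leptoura show the derived state '-' for Char. 3, supporting them as a clade.
Char. 4 (derived state '-') is shared by Cyanodon, Heliooma, Leptoura, and Pachyites — a synapomorphy uniting that clade.
Most parsimonious ingroup topology: ((((Heliooma,Leptoura),Cyanodon),Pachyites),Glyptyx).
Glyptyx is sister to the clade containing all other ingroup taxa, so it is the earliest-diverging (most basal) ingroup lineage.

Glyptyx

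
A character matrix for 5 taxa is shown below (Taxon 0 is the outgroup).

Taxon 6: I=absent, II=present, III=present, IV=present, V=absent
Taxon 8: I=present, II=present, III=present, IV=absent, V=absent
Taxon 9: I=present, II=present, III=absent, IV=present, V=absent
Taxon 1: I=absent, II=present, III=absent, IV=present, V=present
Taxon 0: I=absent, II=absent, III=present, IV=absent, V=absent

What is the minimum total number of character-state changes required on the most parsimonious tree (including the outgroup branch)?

6

Character polarity is set by the outgroup: the derived state is whichever differs from the outgroup's state, so for III the derived state is 'absent', and for the remaining characters it is 'present'.
I groups Taxon 8 and Taxon 9, which is incompatible with the clades supported by the remaining characters; treating it as convergent (homoplasy) costs fewer steps than any alternative tree.
All ingroup taxa share the derived state 'present' for II; it defines the ingroup but does not resolve relationships within it.
Only Taxon 1 and Taxon 9 show the derived state 'absent' for III, supporting them as a clade.
IV: derived state 'present' in Taxon 1, Taxon 6, and Taxon 9 only — synapomorphy for {Taxon 1, Taxon 6, Taxon 9}.
V (derived state 'present') is unique to Taxon 1 (autapomorphy; uninformative for grouping).
Most parsimonious ingroup topology: (((Taxon 1,Taxon 9),Taxon 6),Taxon 8).
Changes per character on this tree: I: 2; II: 1; III: 1; IV: 1; V: 1.
Total = 6.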